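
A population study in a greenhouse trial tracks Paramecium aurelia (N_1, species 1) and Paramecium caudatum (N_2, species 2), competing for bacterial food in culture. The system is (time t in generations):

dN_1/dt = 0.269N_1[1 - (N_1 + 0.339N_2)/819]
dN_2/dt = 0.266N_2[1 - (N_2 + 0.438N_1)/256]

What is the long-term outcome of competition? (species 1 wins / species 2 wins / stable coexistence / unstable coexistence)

Compare the nullcline intercepts: K1/α12 = 819/0.339 = 2420 > K2 = 256; K2/α21 = 256/0.438 = 584 < K1 = 819.
Since the inequalities point opposite ways, species 1 can invade but species 2 cannot.

species 1 excludes species 2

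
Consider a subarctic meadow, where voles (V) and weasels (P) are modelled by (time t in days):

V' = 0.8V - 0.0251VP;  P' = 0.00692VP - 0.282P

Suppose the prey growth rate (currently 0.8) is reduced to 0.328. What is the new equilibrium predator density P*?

At the interior fixed point, setting dV/dt = 0 with V > 0 fixes P* = (prey growth rate)/(VP coefficient) — independent of the other coefficients.
With the change, P* = 0.328/0.0251 = 13.1; it falls from 31.9.

P* ≈ 13.1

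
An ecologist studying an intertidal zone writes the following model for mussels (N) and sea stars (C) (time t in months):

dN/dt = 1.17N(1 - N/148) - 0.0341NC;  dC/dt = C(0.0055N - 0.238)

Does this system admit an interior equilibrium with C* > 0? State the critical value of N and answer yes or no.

Threshold N = 43.3; K > 43.3, so yes, the predator persists.

The predator equation gives dC/dt > 0 only when N > 0.238/0.0055 = 43.3.
Without the predator, N → K = 148. Since 148 > 43.3, the predator can invade and persist.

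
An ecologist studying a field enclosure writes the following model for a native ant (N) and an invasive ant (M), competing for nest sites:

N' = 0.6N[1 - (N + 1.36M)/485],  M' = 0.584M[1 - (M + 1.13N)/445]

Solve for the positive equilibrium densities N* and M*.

Setting both brackets to zero gives the nullclines N + 1.36M = 485 and 1.13N + M = 445.
Substituting M = 445 - 1.13N into the first: N(1 - 1.36·1.13) = 485 - 1.36·445.
So N* = -120/-0.537 = 224, and then M* = 445 - 1.13·224 = 192.

N* ≈ 224, M* ≈ 192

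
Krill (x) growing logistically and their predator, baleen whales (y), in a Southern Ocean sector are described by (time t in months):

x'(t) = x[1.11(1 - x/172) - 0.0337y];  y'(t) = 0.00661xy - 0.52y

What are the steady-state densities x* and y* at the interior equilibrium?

x* ≈ 78.7, y* ≈ 17.9

From dy/dt = 0 with y > 0: 0.00661x* = 0.52, so x* = 78.7.
Substitute into dx/dt = 0: 1.11(1 - 78.7/172) = 0.0337y*.
The bracket is 0.543, giving y* = 0.602/0.0337 = 17.9.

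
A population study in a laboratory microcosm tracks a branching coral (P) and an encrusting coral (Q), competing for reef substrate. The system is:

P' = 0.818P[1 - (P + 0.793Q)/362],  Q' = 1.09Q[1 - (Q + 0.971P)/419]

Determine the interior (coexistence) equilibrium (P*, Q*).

Setting both brackets to zero gives the nullclines P + 0.793Q = 362 and 0.971P + Q = 419.
Substituting Q = 419 - 0.971P into the first: P(1 - 0.793·0.971) = 362 - 0.793·419.
So P* = 29.7/0.23 = 129, and then Q* = 419 - 0.971·129 = 293.

P* ≈ 129, Q* ≈ 293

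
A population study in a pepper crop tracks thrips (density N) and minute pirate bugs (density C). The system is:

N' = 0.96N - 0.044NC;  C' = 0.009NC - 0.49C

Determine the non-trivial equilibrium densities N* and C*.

Set dC/dt = 0 with C > 0: 0.009N - 0.49 = 0, so N* = 0.49/0.009 = 54.4.
Set dN/dt = 0 with N > 0: 0.96 - 0.044C = 0, so C* = 0.96/0.044 = 21.8.

N* ≈ 54.4, C* ≈ 21.8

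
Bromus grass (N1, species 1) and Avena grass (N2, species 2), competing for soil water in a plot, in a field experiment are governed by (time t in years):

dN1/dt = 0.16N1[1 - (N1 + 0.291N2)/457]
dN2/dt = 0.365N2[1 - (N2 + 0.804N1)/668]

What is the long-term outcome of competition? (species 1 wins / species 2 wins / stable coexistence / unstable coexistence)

stable coexistence

Compare the nullcline intercepts: K1/α12 = 457/0.291 = 1570 > K2 = 668; K2/α21 = 668/0.804 = 831 > K1 = 457.
Since both inequalities hold, each species can invade when rare, so the interior equilibrium is stable.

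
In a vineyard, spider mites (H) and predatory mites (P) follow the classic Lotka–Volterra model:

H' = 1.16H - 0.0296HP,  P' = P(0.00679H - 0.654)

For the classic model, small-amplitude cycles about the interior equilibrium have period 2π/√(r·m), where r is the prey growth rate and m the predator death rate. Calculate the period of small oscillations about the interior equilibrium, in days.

Here r = 1.16 and m = 0.654, so r·m = 0.759.
ω = √0.759 = 0.871 per day, hence T = 2π/ω ≈ 7.21 days.

T ≈ 7.21 days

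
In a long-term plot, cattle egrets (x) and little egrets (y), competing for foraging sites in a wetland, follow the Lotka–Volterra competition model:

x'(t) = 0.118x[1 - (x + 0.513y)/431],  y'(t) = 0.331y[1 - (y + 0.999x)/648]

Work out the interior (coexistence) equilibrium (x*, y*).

Setting both brackets to zero gives the nullclines x + 0.513y = 431 and 0.999x + y = 648.
Substituting y = 648 - 0.999x into the first: x(1 - 0.513·0.999) = 431 - 0.513·648.
So x* = 98.6/0.488 = 202, and then y* = 648 - 0.999·202 = 446.

x* ≈ 202, y* ≈ 446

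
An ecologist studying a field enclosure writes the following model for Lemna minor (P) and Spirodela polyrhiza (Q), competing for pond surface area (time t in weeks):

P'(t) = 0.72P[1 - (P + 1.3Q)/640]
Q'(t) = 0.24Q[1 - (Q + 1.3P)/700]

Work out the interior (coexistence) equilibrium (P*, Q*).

P* ≈ 391, Q* ≈ 191

Setting both brackets to zero gives the nullclines P + 1.3Q = 640 and 1.3P + Q = 700.
Substituting Q = 700 - 1.3P into the first: P(1 - 1.3·1.3) = 640 - 1.3·700.
So P* = -270/-0.69 = 391, and then Q* = 700 - 1.3·391 = 191.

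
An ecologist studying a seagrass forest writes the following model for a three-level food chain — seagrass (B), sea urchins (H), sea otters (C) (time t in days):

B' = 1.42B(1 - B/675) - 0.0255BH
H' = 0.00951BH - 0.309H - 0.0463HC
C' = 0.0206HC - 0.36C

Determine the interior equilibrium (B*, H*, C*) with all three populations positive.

From dC/dt = 0: 0.0206H* = 0.36, so H* = 17.5.
From dB/dt = 0: 1.42(1 - B*/675) = 0.0255·17.5, giving B* = 675·(1 - 0.314) = 463.
From dH/dt = 0: 0.00951·463 - 0.309 = 0.0463C*, so C* = 4.1/0.0463 = 88.5.

B* ≈ 463, H* ≈ 17.5, C* ≈ 88.5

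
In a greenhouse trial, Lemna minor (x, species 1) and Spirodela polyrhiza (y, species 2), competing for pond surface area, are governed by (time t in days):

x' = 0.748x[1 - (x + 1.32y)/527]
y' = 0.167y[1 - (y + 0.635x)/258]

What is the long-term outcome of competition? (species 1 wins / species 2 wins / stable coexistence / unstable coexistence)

species 1 excludes species 2

Compare the nullcline intercepts: K1/α12 = 527/1.32 = 399 > K2 = 258; K2/α21 = 258/0.635 = 406 < K1 = 527.
Since the inequalities point opposite ways, species 1 can invade but species 2 cannot.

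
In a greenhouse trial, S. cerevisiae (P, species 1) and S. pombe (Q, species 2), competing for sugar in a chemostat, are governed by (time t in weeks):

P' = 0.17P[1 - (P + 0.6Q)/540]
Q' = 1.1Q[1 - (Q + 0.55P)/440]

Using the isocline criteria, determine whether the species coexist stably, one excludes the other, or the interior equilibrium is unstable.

stable coexistence

Compare the nullcline intercepts: K1/α12 = 540/0.6 = 900 > K2 = 440; K2/α21 = 440/0.55 = 800 > K1 = 540.
Since both inequalities hold, each species can invade when rare, so the interior equilibrium is stable.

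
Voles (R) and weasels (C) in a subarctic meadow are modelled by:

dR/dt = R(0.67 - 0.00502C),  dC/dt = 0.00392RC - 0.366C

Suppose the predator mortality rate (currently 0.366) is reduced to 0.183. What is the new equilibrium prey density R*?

At the interior fixed point, setting dC/dt = 0 with C > 0 fixes R* = (predator death rate)/(RC coefficient) — independent of the other coefficients.
With the change, R* = 0.183/0.00392 = 46.7; it falls from 93.4.

R* ≈ 46.7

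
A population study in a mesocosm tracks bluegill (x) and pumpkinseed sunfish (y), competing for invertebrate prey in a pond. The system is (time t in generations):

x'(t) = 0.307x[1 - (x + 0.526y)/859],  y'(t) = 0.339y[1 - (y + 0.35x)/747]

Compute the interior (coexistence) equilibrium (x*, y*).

x* ≈ 571, y* ≈ 547

Setting both brackets to zero gives the nullclines x + 0.526y = 859 and 0.35x + y = 747.
Substituting y = 747 - 0.35x into the first: x(1 - 0.526·0.35) = 859 - 0.526·747.
So x* = 466/0.816 = 571, and then y* = 747 - 0.35·571 = 547.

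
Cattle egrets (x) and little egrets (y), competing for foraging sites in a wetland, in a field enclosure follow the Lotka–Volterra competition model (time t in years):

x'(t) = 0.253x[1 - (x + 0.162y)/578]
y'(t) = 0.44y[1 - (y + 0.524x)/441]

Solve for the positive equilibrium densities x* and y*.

x* ≈ 554, y* ≈ 151

Setting both brackets to zero gives the nullclines x + 0.162y = 578 and 0.524x + y = 441.
Substituting y = 441 - 0.524x into the first: x(1 - 0.162·0.524) = 578 - 0.162·441.
So x* = 507/0.915 = 554, and then y* = 441 - 0.524·554 = 151.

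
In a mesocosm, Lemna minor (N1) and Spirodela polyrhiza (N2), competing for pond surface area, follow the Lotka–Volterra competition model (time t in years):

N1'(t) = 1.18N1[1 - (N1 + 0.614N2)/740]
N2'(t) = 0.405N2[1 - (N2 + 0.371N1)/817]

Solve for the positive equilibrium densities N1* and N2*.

N1* ≈ 309, N2* ≈ 702

Setting both brackets to zero gives the nullclines N1 + 0.614N2 = 740 and 0.371N1 + N2 = 817.
Substituting N2 = 817 - 0.371N1 into the first: N1(1 - 0.614·0.371) = 740 - 0.614·817.
So N1* = 238/0.772 = 309, and then N2* = 817 - 0.371·309 = 702.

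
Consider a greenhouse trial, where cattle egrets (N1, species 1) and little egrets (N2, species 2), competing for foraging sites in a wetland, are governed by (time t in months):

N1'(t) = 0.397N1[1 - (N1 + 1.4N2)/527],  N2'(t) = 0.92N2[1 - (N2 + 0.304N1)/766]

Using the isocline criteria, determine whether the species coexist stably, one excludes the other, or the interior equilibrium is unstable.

Compare the nullcline intercepts: K1/α12 = 527/1.4 = 376 < K2 = 766; K2/α21 = 766/0.304 = 2520 > K1 = 527.
Since the inequalities point opposite ways, species 2 can invade but species 1 cannot.

species 2 excludes species 1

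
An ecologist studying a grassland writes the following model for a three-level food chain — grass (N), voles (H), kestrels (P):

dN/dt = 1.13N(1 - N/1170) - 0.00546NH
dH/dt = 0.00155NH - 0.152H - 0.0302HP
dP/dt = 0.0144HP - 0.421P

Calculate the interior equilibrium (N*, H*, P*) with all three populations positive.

N* ≈ 1000, H* ≈ 29.2, P* ≈ 46.5

From dP/dt = 0: 0.0144H* = 0.421, so H* = 29.2.
From dN/dt = 0: 1.13(1 - N*/1170) = 0.00546·29.2, giving N* = 1170·(1 - 0.141) = 1000.
From dH/dt = 0: 0.00155·1000 - 0.152 = 0.0302P*, so P* = 1.41/0.0302 = 46.5.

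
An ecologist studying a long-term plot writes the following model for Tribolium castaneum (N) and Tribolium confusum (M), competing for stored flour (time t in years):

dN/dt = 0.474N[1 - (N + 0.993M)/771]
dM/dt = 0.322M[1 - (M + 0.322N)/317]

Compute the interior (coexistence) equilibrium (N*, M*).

N* ≈ 671, M* ≈ 101

Setting both brackets to zero gives the nullclines N + 0.993M = 771 and 0.322N + M = 317.
Substituting M = 317 - 0.322N into the first: N(1 - 0.993·0.322) = 771 - 0.993·317.
So N* = 456/0.68 = 671, and then M* = 317 - 0.322·671 = 101.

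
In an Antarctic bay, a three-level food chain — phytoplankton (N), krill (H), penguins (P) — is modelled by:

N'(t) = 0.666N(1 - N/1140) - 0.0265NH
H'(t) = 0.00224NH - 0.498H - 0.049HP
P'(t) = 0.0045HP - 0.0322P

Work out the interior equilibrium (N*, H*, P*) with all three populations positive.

From dP/dt = 0: 0.0045H* = 0.0322, so H* = 7.16.
From dN/dt = 0: 0.666(1 - N*/1140) = 0.0265·7.16, giving N* = 1140·(1 - 0.285) = 815.
From dH/dt = 0: 0.00224·815 - 0.498 = 0.049P*, so P* = 1.33/0.049 = 27.1.

N* ≈ 815, H* ≈ 7.16, P* ≈ 27.1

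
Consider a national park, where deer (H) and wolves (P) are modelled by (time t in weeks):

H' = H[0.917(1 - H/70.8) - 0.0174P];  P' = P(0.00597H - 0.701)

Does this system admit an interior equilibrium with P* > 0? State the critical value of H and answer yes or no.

Threshold H = 117; K < 117, so no, the predator goes extinct.

The predator equation gives dP/dt > 0 only when H > 0.701/0.00597 = 117.
Without the predator, H → K = 70.8. Since 70.8 < 117, the predator cannot invade.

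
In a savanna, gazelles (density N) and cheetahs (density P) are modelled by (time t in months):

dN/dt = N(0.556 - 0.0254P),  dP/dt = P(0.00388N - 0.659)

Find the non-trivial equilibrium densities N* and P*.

N* ≈ 170, P* ≈ 21.9

Set dP/dt = 0 with P > 0: 0.00388N - 0.659 = 0, so N* = 0.659/0.00388 = 170.
Set dN/dt = 0 with N > 0: 0.556 - 0.0254P = 0, so P* = 0.556/0.0254 = 21.9.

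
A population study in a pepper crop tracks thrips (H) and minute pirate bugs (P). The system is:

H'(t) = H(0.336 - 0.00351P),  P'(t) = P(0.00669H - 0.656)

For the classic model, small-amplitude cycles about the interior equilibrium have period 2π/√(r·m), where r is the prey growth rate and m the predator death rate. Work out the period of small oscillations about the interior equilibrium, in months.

T ≈ 13.4 months

Here r = 0.336 and m = 0.656, so r·m = 0.22.
ω = √0.22 = 0.469 per month, hence T = 2π/ω ≈ 13.4 months.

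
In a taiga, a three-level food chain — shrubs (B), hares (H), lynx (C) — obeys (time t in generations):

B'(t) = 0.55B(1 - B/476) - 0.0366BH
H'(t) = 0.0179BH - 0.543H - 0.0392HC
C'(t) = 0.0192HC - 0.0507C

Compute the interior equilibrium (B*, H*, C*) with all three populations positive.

B* ≈ 392, H* ≈ 2.64, C* ≈ 165

From dC/dt = 0: 0.0192H* = 0.0507, so H* = 2.64.
From dB/dt = 0: 0.55(1 - B*/476) = 0.0366·2.64, giving B* = 476·(1 - 0.176) = 392.
From dH/dt = 0: 0.0179·392 - 0.543 = 0.0392C*, so C* = 6.48/0.0392 = 165.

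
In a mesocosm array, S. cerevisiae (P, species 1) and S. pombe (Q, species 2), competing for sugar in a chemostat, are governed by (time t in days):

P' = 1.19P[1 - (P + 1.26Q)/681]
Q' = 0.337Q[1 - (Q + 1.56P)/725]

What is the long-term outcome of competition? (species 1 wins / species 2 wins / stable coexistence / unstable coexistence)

unstable coexistence (outcome depends on initial conditions)

Compare the nullcline intercepts: K1/α12 = 681/1.26 = 540 < K2 = 725; K2/α21 = 725/1.56 = 465 < K1 = 681.
Since both are reversed, neither can invade when rare; the interior point is a saddle.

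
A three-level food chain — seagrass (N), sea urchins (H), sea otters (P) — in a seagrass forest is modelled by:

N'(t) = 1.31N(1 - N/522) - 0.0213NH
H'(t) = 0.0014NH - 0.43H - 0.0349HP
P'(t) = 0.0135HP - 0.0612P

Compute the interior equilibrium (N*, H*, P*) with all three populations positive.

N* ≈ 484, H* ≈ 4.53, P* ≈ 7.08

From dP/dt = 0: 0.0135H* = 0.0612, so H* = 4.53.
From dN/dt = 0: 1.31(1 - N*/522) = 0.0213·4.53, giving N* = 522·(1 - 0.0737) = 484.
From dH/dt = 0: 0.0014·484 - 0.43 = 0.0349P*, so P* = 0.247/0.0349 = 7.08.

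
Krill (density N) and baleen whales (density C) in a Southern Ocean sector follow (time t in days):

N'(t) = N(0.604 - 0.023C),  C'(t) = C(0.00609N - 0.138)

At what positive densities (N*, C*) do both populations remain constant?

Set dC/dt = 0 with C > 0: 0.00609N - 0.138 = 0, so N* = 0.138/0.00609 = 22.7.
Set dN/dt = 0 with N > 0: 0.604 - 0.023C = 0, so C* = 0.604/0.023 = 26.3.

N* ≈ 22.7, C* ≈ 26.3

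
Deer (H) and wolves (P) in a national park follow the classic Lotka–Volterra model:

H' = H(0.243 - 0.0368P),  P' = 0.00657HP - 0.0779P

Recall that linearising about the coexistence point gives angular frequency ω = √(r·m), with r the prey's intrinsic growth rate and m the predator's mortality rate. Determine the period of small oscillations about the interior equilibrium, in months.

T ≈ 45.7 months

Here r = 0.243 and m = 0.0779, so r·m = 0.0189.
ω = √0.0189 = 0.138 per month, hence T = 2π/ω ≈ 45.7 months.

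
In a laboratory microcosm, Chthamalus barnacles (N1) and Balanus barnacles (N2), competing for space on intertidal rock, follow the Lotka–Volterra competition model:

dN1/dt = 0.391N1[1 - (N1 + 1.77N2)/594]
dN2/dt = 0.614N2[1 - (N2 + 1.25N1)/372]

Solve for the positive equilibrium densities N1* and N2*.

N1* ≈ 53.1, N2* ≈ 306

Setting both brackets to zero gives the nullclines N1 + 1.77N2 = 594 and 1.25N1 + N2 = 372.
Substituting N2 = 372 - 1.25N1 into the first: N1(1 - 1.77·1.25) = 594 - 1.77·372.
So N1* = -64.4/-1.21 = 53.1, and then N2* = 372 - 1.25·53.1 = 306.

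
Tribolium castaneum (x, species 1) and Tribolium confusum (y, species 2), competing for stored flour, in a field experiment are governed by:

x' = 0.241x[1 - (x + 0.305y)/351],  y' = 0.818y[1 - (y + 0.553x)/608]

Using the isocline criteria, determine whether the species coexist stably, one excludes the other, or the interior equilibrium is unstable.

stable coexistence

Compare the nullcline intercepts: K1/α12 = 351/0.305 = 1150 > K2 = 608; K2/α21 = 608/0.553 = 1100 > K1 = 351.
Since both inequalities hold, each species can invade when rare, so the interior equilibrium is stable.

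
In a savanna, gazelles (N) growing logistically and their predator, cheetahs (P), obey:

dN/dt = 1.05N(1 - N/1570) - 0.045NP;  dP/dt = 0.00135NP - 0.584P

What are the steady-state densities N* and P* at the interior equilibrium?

N* ≈ 433, P* ≈ 16.9

From dP/dt = 0 with P > 0: 0.00135N* = 0.584, so N* = 433.
Substitute into dN/dt = 0: 1.05(1 - 433/1570) = 0.045P*.
The bracket is 0.724, giving P* = 0.761/0.045 = 16.9.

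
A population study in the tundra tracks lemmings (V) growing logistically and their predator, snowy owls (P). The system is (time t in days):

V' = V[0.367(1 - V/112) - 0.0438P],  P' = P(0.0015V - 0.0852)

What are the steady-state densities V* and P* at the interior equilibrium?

From dP/dt = 0 with P > 0: 0.0015V* = 0.0852, so V* = 56.8.
Substitute into dV/dt = 0: 0.367(1 - 56.8/112) = 0.0438P*.
The bracket is 0.493, giving P* = 0.181/0.0438 = 4.13.

V* ≈ 56.8, P* ≈ 4.13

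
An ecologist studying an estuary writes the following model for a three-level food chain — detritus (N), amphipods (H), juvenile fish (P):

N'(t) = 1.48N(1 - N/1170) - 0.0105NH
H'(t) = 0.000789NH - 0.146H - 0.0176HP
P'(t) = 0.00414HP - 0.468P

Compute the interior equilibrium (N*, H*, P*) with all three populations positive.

N* ≈ 232, H* ≈ 113, P* ≈ 2.09

From dP/dt = 0: 0.00414H* = 0.468, so H* = 113.
From dN/dt = 0: 1.48(1 - N*/1170) = 0.0105·113, giving N* = 1170·(1 - 0.802) = 232.
From dH/dt = 0: 0.000789·232 - 0.146 = 0.0176P*, so P* = 0.0368/0.0176 = 2.09.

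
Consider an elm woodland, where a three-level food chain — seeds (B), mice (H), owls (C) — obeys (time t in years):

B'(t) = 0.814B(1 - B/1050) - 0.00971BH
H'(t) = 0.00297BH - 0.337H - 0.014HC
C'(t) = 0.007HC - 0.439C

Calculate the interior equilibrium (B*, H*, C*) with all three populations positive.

From dC/dt = 0: 0.007H* = 0.439, so H* = 62.7.
From dB/dt = 0: 0.814(1 - B*/1050) = 0.00971·62.7, giving B* = 1050·(1 - 0.748) = 264.
From dH/dt = 0: 0.00297·264 - 0.337 = 0.014C*, so C* = 0.449/0.014 = 32.

B* ≈ 264, H* ≈ 62.7, C* ≈ 32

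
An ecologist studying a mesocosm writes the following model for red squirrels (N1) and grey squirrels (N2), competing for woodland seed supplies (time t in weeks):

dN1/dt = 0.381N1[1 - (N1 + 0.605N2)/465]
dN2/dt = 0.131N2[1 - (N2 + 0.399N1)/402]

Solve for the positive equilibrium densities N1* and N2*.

Setting both brackets to zero gives the nullclines N1 + 0.605N2 = 465 and 0.399N1 + N2 = 402.
Substituting N2 = 402 - 0.399N1 into the first: N1(1 - 0.605·0.399) = 465 - 0.605·402.
So N1* = 222/0.759 = 292, and then N2* = 402 - 0.399·292 = 285.

N1* ≈ 292, N2* ≈ 285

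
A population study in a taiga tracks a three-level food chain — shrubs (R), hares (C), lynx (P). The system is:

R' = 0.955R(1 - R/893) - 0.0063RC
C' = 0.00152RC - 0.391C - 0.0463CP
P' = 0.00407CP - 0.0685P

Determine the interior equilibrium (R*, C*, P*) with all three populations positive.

R* ≈ 794, C* ≈ 16.8, P* ≈ 17.6

From dP/dt = 0: 0.00407C* = 0.0685, so C* = 16.8.
From dR/dt = 0: 0.955(1 - R*/893) = 0.0063·16.8, giving R* = 893·(1 - 0.111) = 794.
From dC/dt = 0: 0.00152·794 - 0.391 = 0.0463P*, so P* = 0.816/0.0463 = 17.6.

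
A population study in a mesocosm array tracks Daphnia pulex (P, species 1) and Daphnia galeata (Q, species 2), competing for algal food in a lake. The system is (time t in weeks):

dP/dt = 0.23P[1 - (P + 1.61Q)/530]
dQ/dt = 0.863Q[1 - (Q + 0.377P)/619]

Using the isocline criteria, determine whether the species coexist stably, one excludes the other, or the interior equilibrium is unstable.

Compare the nullcline intercepts: K1/α12 = 530/1.61 = 329 < K2 = 619; K2/α21 = 619/0.377 = 1640 > K1 = 530.
Since the inequalities point opposite ways, species 2 can invade but species 1 cannot.

species 2 excludes species 1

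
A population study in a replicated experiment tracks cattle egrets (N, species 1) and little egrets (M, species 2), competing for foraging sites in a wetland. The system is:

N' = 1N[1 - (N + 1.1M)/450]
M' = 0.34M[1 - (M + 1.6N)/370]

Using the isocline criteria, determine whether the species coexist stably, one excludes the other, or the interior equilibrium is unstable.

species 1 excludes species 2

Compare the nullcline intercepts: K1/α12 = 450/1.1 = 409 > K2 = 370; K2/α21 = 370/1.6 = 231 < K1 = 450.
Since the inequalities point opposite ways, species 1 can invade but species 2 cannot.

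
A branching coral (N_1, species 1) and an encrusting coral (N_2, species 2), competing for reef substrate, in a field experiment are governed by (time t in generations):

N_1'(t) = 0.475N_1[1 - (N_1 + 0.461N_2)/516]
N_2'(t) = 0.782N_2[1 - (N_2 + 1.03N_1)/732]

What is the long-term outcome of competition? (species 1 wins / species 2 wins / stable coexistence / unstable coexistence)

stable coexistence

Compare the nullcline intercepts: K1/α12 = 516/0.461 = 1120 > K2 = 732; K2/α21 = 732/1.03 = 711 > K1 = 516.
Since both inequalities hold, each species can invade when rare, so the interior equilibrium is stable.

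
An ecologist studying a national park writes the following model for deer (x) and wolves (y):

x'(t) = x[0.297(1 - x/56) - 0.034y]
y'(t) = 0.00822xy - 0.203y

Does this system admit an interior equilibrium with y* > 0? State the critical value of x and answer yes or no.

The predator equation gives dy/dt > 0 only when x > 0.203/0.00822 = 24.7.
Without the predator, x → K = 56. Since 56 > 24.7, the predator can invade and persist.

Threshold x = 24.7; K > 24.7, so yes, the predator persists.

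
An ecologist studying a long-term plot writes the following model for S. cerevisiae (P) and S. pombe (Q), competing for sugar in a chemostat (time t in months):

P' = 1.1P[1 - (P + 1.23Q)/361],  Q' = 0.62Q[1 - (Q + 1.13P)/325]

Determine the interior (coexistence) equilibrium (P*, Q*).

P* ≈ 99.4, Q* ≈ 213

Setting both brackets to zero gives the nullclines P + 1.23Q = 361 and 1.13P + Q = 325.
Substituting Q = 325 - 1.13P into the first: P(1 - 1.23·1.13) = 361 - 1.23·325.
So P* = -38.8/-0.39 = 99.4, and then Q* = 325 - 1.13·99.4 = 213.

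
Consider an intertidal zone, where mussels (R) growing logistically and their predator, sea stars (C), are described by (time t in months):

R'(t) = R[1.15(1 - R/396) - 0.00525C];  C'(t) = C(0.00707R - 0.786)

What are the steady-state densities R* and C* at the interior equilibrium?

R* ≈ 111, C* ≈ 158

From dC/dt = 0 with C > 0: 0.00707R* = 0.786, so R* = 111.
Substitute into dR/dt = 0: 1.15(1 - 111/396) = 0.00525C*.
The bracket is 0.719, giving C* = 0.827/0.00525 = 158.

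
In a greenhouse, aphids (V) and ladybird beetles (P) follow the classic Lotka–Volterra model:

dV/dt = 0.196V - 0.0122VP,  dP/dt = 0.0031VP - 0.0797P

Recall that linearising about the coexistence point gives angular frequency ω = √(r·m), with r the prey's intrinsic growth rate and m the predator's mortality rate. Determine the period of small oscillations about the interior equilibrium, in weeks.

Here r = 0.196 and m = 0.0797, so r·m = 0.0156.
ω = √0.0156 = 0.125 per week, hence T = 2π/ω ≈ 50.3 weeks.

T ≈ 50.3 weeks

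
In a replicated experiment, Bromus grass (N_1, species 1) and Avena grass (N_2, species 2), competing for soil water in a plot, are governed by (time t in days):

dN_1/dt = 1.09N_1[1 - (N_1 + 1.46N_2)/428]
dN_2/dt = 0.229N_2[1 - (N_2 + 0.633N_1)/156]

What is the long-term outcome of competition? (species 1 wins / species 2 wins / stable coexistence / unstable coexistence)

Compare the nullcline intercepts: K1/α12 = 428/1.46 = 293 > K2 = 156; K2/α21 = 156/0.633 = 246 < K1 = 428.
Since the inequalities point opposite ways, species 1 can invade but species 2 cannot.

species 1 excludes species 2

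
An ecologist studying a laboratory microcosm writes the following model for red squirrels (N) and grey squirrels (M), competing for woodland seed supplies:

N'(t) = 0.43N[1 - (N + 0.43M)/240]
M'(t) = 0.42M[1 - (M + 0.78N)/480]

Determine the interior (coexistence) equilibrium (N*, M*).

N* ≈ 50.6, M* ≈ 441

Setting both brackets to zero gives the nullclines N + 0.43M = 240 and 0.78N + M = 480.
Substituting M = 480 - 0.78N into the first: N(1 - 0.43·0.78) = 240 - 0.43·480.
So N* = 33.6/0.665 = 50.6, and then M* = 480 - 0.78·50.6 = 441.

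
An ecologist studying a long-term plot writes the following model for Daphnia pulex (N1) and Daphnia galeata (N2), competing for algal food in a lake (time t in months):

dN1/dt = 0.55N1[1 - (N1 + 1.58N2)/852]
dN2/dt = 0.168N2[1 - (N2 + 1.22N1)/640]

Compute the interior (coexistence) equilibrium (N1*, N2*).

N1* ≈ 172, N2* ≈ 431

Setting both brackets to zero gives the nullclines N1 + 1.58N2 = 852 and 1.22N1 + N2 = 640.
Substituting N2 = 640 - 1.22N1 into the first: N1(1 - 1.58·1.22) = 852 - 1.58·640.
So N1* = -159/-0.928 = 172, and then N2* = 640 - 1.22·172 = 431.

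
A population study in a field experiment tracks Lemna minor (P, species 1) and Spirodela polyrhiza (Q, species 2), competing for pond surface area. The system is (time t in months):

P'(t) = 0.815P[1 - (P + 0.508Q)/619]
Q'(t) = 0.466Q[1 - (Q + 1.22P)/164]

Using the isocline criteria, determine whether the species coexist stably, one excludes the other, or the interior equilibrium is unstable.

Compare the nullcline intercepts: K1/α12 = 619/0.508 = 1220 > K2 = 164; K2/α21 = 164/1.22 = 134 < K1 = 619.
Since the inequalities point opposite ways, species 1 can invade but species 2 cannot.

species 1 excludes species 2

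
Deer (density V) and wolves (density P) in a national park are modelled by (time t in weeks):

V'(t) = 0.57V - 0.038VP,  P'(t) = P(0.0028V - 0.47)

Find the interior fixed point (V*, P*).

V* ≈ 168, P* ≈ 15

Set dP/dt = 0 with P > 0: 0.0028V - 0.47 = 0, so V* = 0.47/0.0028 = 168.
Set dV/dt = 0 with V > 0: 0.57 - 0.038P = 0, so P* = 0.57/0.038 = 15.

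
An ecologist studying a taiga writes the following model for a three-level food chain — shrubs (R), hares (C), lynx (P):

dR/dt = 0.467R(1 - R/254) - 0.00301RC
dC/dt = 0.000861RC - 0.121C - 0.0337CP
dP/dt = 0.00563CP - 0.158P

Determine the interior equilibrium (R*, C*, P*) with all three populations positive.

R* ≈ 208, C* ≈ 28.1, P* ≈ 1.73

From dP/dt = 0: 0.00563C* = 0.158, so C* = 28.1.
From dR/dt = 0: 0.467(1 - R*/254) = 0.00301·28.1, giving R* = 254·(1 - 0.181) = 208.
From dC/dt = 0: 0.000861·208 - 0.121 = 0.0337P*, so P* = 0.0581/0.0337 = 1.73.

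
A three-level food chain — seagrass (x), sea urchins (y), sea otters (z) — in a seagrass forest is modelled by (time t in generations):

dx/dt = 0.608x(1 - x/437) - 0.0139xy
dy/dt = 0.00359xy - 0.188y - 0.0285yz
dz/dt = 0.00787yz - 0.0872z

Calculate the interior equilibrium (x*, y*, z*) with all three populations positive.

From dz/dt = 0: 0.00787y* = 0.0872, so y* = 11.1.
From dx/dt = 0: 0.608(1 - x*/437) = 0.0139·11.1, giving x* = 437·(1 - 0.253) = 326.
From dy/dt = 0: 0.00359·326 - 0.188 = 0.0285z*, so z* = 0.983/0.0285 = 34.5.

x* ≈ 326, y* ≈ 11.1, z* ≈ 34.5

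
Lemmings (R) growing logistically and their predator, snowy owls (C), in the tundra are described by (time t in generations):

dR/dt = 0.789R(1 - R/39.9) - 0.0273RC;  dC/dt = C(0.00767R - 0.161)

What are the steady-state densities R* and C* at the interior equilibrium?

From dC/dt = 0 with C > 0: 0.00767R* = 0.161, so R* = 21.
Substitute into dR/dt = 0: 0.789(1 - 21/39.9) = 0.0273C*.
The bracket is 0.474, giving C* = 0.374/0.0273 = 13.7.

R* ≈ 21, C* ≈ 13.7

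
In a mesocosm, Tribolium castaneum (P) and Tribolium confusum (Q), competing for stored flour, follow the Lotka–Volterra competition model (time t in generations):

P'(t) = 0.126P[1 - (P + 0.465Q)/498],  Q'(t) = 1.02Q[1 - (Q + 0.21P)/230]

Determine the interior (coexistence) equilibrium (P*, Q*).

Setting both brackets to zero gives the nullclines P + 0.465Q = 498 and 0.21P + Q = 230.
Substituting Q = 230 - 0.21P into the first: P(1 - 0.465·0.21) = 498 - 0.465·230.
So P* = 391/0.902 = 433, and then Q* = 230 - 0.21·433 = 139.

P* ≈ 433, Q* ≈ 139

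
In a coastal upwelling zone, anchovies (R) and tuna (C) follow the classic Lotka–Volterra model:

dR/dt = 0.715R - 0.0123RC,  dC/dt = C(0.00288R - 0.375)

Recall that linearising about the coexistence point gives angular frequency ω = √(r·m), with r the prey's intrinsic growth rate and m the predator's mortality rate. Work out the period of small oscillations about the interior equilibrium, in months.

Here r = 0.715 and m = 0.375, so r·m = 0.268.
ω = √0.268 = 0.518 per month, hence T = 2π/ω ≈ 12.1 months.

T ≈ 12.1 months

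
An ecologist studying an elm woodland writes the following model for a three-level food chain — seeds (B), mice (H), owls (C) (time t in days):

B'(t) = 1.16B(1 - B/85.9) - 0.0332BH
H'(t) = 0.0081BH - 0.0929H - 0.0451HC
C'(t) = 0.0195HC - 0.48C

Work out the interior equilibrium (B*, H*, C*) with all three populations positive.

From dC/dt = 0: 0.0195H* = 0.48, so H* = 24.6.
From dB/dt = 0: 1.16(1 - B*/85.9) = 0.0332·24.6, giving B* = 85.9·(1 - 0.705) = 25.4.
From dH/dt = 0: 0.0081·25.4 - 0.0929 = 0.0451C*, so C* = 0.113/0.0451 = 2.5.

B* ≈ 25.4, H* ≈ 24.6, C* ≈ 2.5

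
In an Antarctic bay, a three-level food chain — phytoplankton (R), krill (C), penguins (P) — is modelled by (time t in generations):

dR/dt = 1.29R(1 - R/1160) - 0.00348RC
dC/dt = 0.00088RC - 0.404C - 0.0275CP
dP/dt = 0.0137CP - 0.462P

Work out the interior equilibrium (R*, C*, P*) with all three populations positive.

From dP/dt = 0: 0.0137C* = 0.462, so C* = 33.7.
From dR/dt = 0: 1.29(1 - R*/1160) = 0.00348·33.7, giving R* = 1160·(1 - 0.091) = 1050.
From dC/dt = 0: 0.00088·1050 - 0.404 = 0.0275P*, so P* = 0.524/0.0275 = 19.1.

R* ≈ 1050, C* ≈ 33.7, P* ≈ 19.1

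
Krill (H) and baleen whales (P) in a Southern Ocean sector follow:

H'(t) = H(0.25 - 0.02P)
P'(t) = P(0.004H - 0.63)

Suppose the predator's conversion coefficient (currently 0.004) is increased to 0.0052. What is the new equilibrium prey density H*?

H* ≈ 121

At the interior fixed point, setting dP/dt = 0 with P > 0 fixes H* = (predator death rate)/(HP coefficient) — independent of the other coefficients.
With the change, H* = 0.63/0.0052 = 121; it falls from 158.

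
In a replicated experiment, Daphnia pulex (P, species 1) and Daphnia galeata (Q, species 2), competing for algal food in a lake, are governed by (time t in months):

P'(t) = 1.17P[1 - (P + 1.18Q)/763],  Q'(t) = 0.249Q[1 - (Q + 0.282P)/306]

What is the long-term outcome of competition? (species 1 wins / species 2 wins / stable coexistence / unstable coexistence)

Compare the nullcline intercepts: K1/α12 = 763/1.18 = 647 > K2 = 306; K2/α21 = 306/0.282 = 1090 > K1 = 763.
Since both inequalities hold, each species can invade when rare, so the interior equilibrium is stable.

stable coexistence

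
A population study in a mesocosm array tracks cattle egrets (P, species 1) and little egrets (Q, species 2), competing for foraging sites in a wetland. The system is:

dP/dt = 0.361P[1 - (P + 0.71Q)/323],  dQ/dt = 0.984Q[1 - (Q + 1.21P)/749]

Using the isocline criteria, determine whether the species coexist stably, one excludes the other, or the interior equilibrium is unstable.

Compare the nullcline intercepts: K1/α12 = 323/0.71 = 455 < K2 = 749; K2/α21 = 749/1.21 = 619 > K1 = 323.
Since the inequalities point opposite ways, species 2 can invade but species 1 cannot.

species 2 excludes species 1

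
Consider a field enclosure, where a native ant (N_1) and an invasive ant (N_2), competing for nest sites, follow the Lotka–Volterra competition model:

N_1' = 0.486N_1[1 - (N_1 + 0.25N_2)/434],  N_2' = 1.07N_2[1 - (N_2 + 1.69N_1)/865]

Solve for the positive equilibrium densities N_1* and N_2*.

Setting both brackets to zero gives the nullclines N_1 + 0.25N_2 = 434 and 1.69N_1 + N_2 = 865.
Substituting N_2 = 865 - 1.69N_1 into the first: N_1(1 - 0.25·1.69) = 434 - 0.25·865.
So N_1* = 218/0.578 = 377, and then N_2* = 865 - 1.69·377 = 228.

N_1* ≈ 377, N_2* ≈ 228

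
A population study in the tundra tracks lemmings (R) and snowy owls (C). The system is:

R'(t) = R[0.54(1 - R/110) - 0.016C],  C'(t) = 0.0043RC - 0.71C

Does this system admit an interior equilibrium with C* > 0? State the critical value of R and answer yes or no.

Threshold R = 165; K < 165, so no, the predator goes extinct.

The predator equation gives dC/dt > 0 only when R > 0.71/0.0043 = 165.
Without the predator, R → K = 110. Since 110 < 165, the predator cannot invade.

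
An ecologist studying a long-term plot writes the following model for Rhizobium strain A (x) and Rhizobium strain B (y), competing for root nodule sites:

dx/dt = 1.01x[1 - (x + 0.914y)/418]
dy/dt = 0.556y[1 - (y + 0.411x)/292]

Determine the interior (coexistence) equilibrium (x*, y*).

Setting both brackets to zero gives the nullclines x + 0.914y = 418 and 0.411x + y = 292.
Substituting y = 292 - 0.411x into the first: x(1 - 0.914·0.411) = 418 - 0.914·292.
So x* = 151/0.624 = 242, and then y* = 292 - 0.411·242 = 193.

x* ≈ 242, y* ≈ 193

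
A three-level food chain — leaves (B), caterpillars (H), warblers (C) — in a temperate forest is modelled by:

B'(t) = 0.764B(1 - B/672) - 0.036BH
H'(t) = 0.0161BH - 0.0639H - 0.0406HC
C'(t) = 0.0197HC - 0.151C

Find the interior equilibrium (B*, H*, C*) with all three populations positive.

From dC/dt = 0: 0.0197H* = 0.151, so H* = 7.66.
From dB/dt = 0: 0.764(1 - B*/672) = 0.036·7.66, giving B* = 672·(1 - 0.361) = 429.
From dH/dt = 0: 0.0161·429 - 0.0639 = 0.0406C*, so C* = 6.85/0.0406 = 169.

B* ≈ 429, H* ≈ 7.66, C* ≈ 169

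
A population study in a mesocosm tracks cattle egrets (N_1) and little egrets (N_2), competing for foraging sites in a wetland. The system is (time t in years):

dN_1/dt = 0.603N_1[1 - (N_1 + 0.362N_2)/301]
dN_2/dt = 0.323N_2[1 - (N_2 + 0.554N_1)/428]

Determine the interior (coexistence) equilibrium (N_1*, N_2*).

Setting both brackets to zero gives the nullclines N_1 + 0.362N_2 = 301 and 0.554N_1 + N_2 = 428.
Substituting N_2 = 428 - 0.554N_1 into the first: N_1(1 - 0.362·0.554) = 301 - 0.362·428.
So N_1* = 146/0.799 = 183, and then N_2* = 428 - 0.554·183 = 327.

N_1* ≈ 183, N_2* ≈ 327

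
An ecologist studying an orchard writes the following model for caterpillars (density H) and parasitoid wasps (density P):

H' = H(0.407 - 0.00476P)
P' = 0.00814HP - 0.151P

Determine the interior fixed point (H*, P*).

Set dP/dt = 0 with P > 0: 0.00814H - 0.151 = 0, so H* = 0.151/0.00814 = 18.6.
Set dH/dt = 0 with H > 0: 0.407 - 0.00476P = 0, so P* = 0.407/0.00476 = 85.5.

H* ≈ 18.6, P* ≈ 85.5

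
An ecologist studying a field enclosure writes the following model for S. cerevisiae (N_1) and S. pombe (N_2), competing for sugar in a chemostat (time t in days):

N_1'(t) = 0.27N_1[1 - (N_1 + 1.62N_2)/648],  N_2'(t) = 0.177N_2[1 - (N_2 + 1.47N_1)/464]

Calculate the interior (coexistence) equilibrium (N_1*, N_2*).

Setting both brackets to zero gives the nullclines N_1 + 1.62N_2 = 648 and 1.47N_1 + N_2 = 464.
Substituting N_2 = 464 - 1.47N_1 into the first: N_1(1 - 1.62·1.47) = 648 - 1.62·464.
So N_1* = -104/-1.38 = 75.1, and then N_2* = 464 - 1.47·75.1 = 354.

N_1* ≈ 75.1, N_2* ≈ 354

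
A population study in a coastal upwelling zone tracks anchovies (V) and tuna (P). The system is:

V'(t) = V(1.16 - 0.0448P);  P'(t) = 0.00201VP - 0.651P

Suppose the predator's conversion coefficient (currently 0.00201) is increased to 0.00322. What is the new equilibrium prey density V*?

At the interior fixed point, setting dP/dt = 0 with P > 0 fixes V* = (predator death rate)/(VP coefficient) — independent of the other coefficients.
With the change, V* = 0.651/0.00322 = 202; it falls from 324.

V* ≈ 202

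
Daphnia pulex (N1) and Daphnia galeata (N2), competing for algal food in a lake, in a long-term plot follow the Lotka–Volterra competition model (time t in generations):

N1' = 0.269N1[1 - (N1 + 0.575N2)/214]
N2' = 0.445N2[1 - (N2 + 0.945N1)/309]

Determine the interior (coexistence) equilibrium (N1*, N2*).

Setting both brackets to zero gives the nullclines N1 + 0.575N2 = 214 and 0.945N1 + N2 = 309.
Substituting N2 = 309 - 0.945N1 into the first: N1(1 - 0.575·0.945) = 214 - 0.575·309.
So N1* = 36.3/0.457 = 79.6, and then N2* = 309 - 0.945·79.6 = 234.

N1* ≈ 79.6, N2* ≈ 234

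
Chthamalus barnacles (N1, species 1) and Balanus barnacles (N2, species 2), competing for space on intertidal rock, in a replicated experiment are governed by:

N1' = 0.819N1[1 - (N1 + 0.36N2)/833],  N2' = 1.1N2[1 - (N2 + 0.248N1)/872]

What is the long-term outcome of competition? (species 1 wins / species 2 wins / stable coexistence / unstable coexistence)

Compare the nullcline intercepts: K1/α12 = 833/0.36 = 2310 > K2 = 872; K2/α21 = 872/0.248 = 3520 > K1 = 833.
Since both inequalities hold, each species can invade when rare, so the interior equilibrium is stable.

stable coexistence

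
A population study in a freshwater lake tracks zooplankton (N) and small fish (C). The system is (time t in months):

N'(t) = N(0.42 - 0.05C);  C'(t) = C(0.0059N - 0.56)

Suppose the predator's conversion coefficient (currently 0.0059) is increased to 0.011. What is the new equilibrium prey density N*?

N* ≈ 50.9

At the interior fixed point, setting dC/dt = 0 with C > 0 fixes N* = (predator death rate)/(NC coefficient) — independent of the other coefficients.
With the change, N* = 0.56/0.011 = 50.9; it falls from 94.9.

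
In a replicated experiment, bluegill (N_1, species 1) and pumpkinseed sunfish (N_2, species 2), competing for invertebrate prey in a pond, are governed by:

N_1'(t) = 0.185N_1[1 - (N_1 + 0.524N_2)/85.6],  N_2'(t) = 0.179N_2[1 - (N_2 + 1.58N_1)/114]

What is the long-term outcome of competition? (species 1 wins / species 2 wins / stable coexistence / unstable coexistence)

species 1 excludes species 2

Compare the nullcline intercepts: K1/α12 = 85.6/0.524 = 163 > K2 = 114; K2/α21 = 114/1.58 = 72.2 < K1 = 85.6.
Since the inequalities point opposite ways, species 1 can invade but species 2 cannot.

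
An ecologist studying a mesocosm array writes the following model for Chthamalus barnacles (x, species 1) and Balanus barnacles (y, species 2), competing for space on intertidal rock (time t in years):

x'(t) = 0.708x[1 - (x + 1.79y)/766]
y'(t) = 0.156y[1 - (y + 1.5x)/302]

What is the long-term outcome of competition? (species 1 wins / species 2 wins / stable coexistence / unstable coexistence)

Compare the nullcline intercepts: K1/α12 = 766/1.79 = 428 > K2 = 302; K2/α21 = 302/1.5 = 201 < K1 = 766.
Since the inequalities point opposite ways, species 1 can invade but species 2 cannot.

species 1 excludes species 2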